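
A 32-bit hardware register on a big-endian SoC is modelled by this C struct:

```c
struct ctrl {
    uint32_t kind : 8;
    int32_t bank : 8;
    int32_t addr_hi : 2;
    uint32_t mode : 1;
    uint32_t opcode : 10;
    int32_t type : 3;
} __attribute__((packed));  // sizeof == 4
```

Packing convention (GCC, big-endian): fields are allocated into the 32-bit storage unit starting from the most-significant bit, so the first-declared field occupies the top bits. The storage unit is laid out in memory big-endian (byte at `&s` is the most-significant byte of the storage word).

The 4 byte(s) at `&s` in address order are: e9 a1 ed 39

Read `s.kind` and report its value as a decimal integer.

233

[0]=0xe9 [1]=0xa1 [2]=0xed [3]=0x39 (big-endian) → word 0xe9a1ed39
kind [24+:8] = (word>>24) & 0xff = 233  ←
bank [16+:8] = (word>>16) & 0xff = 161
addr_hi [14+:2] = (word>>14) & 0x3 = 3
mode [13+:1] = (word>>13) & 0x1 = 1
opcode [3+:10] = (word>>3) & 0x3ff = 423
type [0+:3] = (word>>0) & 0x7 = 1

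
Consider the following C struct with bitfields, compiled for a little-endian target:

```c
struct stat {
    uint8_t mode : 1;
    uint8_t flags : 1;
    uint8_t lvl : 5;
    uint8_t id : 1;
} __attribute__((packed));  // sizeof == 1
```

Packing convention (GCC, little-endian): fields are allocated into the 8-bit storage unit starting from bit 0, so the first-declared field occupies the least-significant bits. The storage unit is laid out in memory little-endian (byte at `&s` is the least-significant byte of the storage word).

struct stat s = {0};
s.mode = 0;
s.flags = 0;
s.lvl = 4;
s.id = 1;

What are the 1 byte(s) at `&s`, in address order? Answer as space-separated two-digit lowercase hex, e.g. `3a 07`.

90

mode:1 = 0 → 0x0 << 0 → word 0x00
flags:1 = 0 → 0x0 << 1 → word 0x00
lvl:5 = 4 → 0x4 << 2 → word 0x10
id:1 = 1 → 0x1 << 7 → word 0x90
word = 0x90 → little-endian bytes:
  [0]=0x90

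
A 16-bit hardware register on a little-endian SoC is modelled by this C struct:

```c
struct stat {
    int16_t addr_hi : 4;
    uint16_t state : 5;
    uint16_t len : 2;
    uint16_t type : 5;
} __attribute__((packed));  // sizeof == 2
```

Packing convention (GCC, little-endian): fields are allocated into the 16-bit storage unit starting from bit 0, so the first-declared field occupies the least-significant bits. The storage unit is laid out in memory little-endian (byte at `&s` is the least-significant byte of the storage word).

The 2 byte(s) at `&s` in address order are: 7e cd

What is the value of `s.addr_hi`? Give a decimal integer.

-2

[0]=0x7e [1]=0xcd (little-endian) → word 0xcd7e
addr_hi:4 @ bit 0 → (0xcd7e>>0)&0xf = 0xe  ←
state:5 @ bit 4 → (0xcd7e>>4)&0x1f = 0x17
len:2 @ bit 9 → (0xcd7e>>9)&0x3 = 0x2
type:5 @ bit 11 → (0xcd7e>>11)&0x1f = 0x19
addr_hi signed 4b, MSB=1: 14 - 16 = -2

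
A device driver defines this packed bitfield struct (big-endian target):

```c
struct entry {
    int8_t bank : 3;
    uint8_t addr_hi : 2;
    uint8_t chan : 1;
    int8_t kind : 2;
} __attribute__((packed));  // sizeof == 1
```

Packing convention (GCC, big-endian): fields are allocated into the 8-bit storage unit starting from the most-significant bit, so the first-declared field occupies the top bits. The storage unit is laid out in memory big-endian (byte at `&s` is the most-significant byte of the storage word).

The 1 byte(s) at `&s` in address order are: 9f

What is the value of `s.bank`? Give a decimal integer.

[0]=0x9f (big-endian) → word 0x9f
bank [5+:3] = (word>>5) & 0x7 = 4  ←
addr_hi [3+:2] = (word>>3) & 0x3 = 3
chan [2+:1] = (word>>2) & 0x1 = 1
kind [0+:2] = (word>>0) & 0x3 = 3
bank signed 3b, MSB=1: 4 - 8 = -4

-4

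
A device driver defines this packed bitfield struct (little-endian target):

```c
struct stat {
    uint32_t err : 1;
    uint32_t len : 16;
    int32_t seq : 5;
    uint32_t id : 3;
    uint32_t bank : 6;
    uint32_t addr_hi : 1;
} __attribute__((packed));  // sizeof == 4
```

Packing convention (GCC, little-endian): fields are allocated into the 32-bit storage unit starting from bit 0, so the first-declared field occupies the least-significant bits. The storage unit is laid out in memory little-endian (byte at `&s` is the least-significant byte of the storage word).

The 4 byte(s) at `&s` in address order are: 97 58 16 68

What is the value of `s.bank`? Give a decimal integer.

[0]=0x97 [1]=0x58 [2]=0x16 [3]=0x68 (little-endian) → word 0x68165897
err [0+:1] = (word>>0) & 0x1 = 1
len [1+:16] = (word>>1) & 0xffff = 11339
seq [17+:5] = (word>>17) & 0x1f = 11
id [22+:3] = (word>>22) & 0x7 = 0
bank [25+:6] = (word>>25) & 0x3f = 52  ←
addr_hi [31+:1] = (word>>31) & 0x1 = 0

52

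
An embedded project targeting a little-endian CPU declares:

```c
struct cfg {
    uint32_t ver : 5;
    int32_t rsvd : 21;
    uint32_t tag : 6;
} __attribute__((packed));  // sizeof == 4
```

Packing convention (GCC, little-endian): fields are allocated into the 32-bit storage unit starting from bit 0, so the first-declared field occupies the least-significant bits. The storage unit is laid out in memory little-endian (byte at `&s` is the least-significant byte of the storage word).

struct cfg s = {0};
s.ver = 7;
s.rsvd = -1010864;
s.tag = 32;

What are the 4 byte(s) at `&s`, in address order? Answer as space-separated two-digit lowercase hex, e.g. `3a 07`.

ver:5 = 7 → 0x7 << 0 → word 0x00000007
rsvd:21 = -1010864 → 0x109350 << 5 → word 0x02126a07
tag:6 = 32 → 0x20 << 26 → word 0x82126a07
word = 0x82126a07 → little-endian bytes:
  [0]=0x07  [1]=0x6a  [2]=0x12  [3]=0x82

07 6a 12 82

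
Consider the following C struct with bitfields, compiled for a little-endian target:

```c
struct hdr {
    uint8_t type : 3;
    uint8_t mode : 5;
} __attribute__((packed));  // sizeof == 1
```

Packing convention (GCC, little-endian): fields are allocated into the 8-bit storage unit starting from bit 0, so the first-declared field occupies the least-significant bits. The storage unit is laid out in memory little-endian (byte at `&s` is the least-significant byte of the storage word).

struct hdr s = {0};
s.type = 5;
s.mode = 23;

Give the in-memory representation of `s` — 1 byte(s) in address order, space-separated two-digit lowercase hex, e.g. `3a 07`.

bd

type:3 = 5 → 0x5 << 0 → word 0x05
mode:5 = 23 → 0x17 << 3 → word 0xbd
word = 0xbd → little-endian bytes:
  [0]=0xbd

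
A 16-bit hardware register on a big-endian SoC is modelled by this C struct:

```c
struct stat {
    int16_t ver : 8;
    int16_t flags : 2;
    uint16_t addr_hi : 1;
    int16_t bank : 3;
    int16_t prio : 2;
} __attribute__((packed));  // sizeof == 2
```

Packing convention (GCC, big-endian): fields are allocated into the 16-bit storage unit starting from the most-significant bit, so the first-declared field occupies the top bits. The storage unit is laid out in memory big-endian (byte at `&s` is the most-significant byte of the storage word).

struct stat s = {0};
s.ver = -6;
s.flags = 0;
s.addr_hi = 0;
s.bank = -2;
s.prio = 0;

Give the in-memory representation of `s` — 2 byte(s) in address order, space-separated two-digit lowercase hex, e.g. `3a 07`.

ver:8 = -6 → 0xfa << 8 → word 0xfa00
flags:2 = 0 → 0x0 << 6 → word 0xfa00
addr_hi:1 = 0 → 0x0 << 5 → word 0xfa00
bank:3 = -2 → 0x6 << 2 → word 0xfa18
prio:2 = 0 → 0x0 << 0 → word 0xfa18
word = 0xfa18 → big-endian bytes:
  [0]=0xfa  [1]=0x18

fa 18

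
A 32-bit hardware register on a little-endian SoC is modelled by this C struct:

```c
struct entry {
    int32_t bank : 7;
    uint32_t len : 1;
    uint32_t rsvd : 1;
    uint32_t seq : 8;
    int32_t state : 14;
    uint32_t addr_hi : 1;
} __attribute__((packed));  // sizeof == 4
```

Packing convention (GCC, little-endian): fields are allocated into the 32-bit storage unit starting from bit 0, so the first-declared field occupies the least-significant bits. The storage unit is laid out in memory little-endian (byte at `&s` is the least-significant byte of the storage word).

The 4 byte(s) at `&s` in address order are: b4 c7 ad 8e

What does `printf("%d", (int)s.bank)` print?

52

[0]=0xb4 [1]=0xc7 [2]=0xad [3]=0x8e (little-endian) → word 0x8eadc7b4
bank:7 @ bit 0 → (0x8eadc7b4>>0)&0x7f = 0x34  ←
len:1 @ bit 7 → (0x8eadc7b4>>7)&0x1 = 0x1
rsvd:1 @ bit 8 → (0x8eadc7b4>>8)&0x1 = 0x1
seq:8 @ bit 9 → (0x8eadc7b4>>9)&0xff = 0xe3
state:14 @ bit 17 → (0x8eadc7b4>>17)&0x3fff = 0x756
addr_hi:1 @ bit 31 → (0x8eadc7b4>>31)&0x1 = 0x1
bank signed 7b, MSB=0: value = 52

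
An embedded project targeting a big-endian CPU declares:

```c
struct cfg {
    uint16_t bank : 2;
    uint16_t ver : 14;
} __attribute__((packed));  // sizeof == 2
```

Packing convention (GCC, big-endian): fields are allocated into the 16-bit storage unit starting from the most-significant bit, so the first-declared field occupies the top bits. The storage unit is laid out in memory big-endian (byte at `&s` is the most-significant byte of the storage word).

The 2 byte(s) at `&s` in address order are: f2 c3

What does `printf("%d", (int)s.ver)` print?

[0]=0xf2 [1]=0xc3 (big-endian) → word 0xf2c3
bank:2 @ bit 14 → (0xf2c3>>14)&0x3 = 0x3
ver:14 @ bit 0 → (0xf2c3>>0)&0x3fff = 0x32c3  ←

12995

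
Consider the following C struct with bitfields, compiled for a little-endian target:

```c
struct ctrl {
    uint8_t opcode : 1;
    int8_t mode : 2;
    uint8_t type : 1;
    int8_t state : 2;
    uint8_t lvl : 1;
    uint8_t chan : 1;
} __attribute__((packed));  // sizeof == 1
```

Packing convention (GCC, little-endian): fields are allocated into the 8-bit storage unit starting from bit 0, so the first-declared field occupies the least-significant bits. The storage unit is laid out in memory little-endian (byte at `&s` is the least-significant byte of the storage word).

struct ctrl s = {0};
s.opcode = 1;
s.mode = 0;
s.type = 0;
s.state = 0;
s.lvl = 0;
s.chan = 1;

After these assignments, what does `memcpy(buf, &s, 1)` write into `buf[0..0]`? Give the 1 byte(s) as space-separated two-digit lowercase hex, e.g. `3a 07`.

opcode:1 = 1 → 0x1 << 0 → word 0x01
mode:2 = 0 → 0x0 << 1 → word 0x01
type:1 = 0 → 0x0 << 3 → word 0x01
state:2 = 0 → 0x0 << 4 → word 0x01
lvl:1 = 0 → 0x0 << 6 → word 0x01
chan:1 = 1 → 0x1 << 7 → word 0x81
word = 0x81 → little-endian bytes:
  [0]=0x81

81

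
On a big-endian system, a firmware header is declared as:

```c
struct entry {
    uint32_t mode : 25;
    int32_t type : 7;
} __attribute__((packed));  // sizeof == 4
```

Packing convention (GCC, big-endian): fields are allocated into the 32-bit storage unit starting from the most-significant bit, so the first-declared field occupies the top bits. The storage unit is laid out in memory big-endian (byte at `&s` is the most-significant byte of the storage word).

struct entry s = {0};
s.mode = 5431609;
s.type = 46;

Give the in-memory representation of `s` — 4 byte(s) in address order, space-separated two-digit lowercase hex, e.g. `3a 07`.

mode (25b) val=5431609 bits=0x52e139 at bit 7: 0x29709c80
type (7b) val=46 bits=0x2e at bit 0: 0x29709cae
word = 0x29709cae → big-endian bytes:
  [0]=0x29  [1]=0x70  [2]=0x9c  [3]=0xae

29 70 9c ae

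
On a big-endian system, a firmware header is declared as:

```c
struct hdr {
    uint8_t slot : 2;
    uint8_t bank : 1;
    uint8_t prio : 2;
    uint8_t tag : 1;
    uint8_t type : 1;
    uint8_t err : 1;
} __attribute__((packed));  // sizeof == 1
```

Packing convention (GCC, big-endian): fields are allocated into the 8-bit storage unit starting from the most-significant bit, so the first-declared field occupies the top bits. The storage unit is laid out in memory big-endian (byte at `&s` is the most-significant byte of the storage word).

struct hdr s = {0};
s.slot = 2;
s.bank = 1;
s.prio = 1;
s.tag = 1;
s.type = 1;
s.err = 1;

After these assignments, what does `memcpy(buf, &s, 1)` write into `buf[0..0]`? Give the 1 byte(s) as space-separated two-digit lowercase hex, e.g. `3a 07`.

af

slot (2b) val=2 bits=0x2 at bit 6: 0x80
bank (1b) val=1 bits=0x1 at bit 5: 0xa0
prio (2b) val=1 bits=0x1 at bit 3: 0xa8
tag (1b) val=1 bits=0x1 at bit 2: 0xac
type (1b) val=1 bits=0x1 at bit 1: 0xae
err (1b) val=1 bits=0x1 at bit 0: 0xaf
word = 0xaf → big-endian bytes:
  [0]=0xaf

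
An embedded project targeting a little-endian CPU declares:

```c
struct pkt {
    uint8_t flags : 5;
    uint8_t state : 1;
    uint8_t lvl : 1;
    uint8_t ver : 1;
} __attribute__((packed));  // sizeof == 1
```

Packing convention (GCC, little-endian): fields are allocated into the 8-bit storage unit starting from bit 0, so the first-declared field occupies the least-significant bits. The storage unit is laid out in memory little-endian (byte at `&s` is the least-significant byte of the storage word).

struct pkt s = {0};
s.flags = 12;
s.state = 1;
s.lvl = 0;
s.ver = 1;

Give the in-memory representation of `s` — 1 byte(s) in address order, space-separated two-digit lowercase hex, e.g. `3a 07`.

flags:5 = 12 → 0xc << 0 → word 0x0c
state:1 = 1 → 0x1 << 5 → word 0x2c
lvl:1 = 0 → 0x0 << 6 → word 0x2c
ver:1 = 1 → 0x1 << 7 → word 0xac
word = 0xac → little-endian bytes:
  [0]=0xac

ac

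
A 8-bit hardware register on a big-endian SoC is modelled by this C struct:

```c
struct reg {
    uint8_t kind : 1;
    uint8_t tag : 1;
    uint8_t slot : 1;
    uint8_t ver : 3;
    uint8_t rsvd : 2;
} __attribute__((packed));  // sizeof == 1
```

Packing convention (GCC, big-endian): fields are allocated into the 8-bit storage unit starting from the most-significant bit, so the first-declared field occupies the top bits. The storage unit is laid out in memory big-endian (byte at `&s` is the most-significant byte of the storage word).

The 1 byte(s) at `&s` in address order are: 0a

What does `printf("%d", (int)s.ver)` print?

2

[0]=0x0a (big-endian) → word 0x0a
kind:1 @ bit 7 → (0x0a>>7)&0x1 = 0x0
tag:1 @ bit 6 → (0x0a>>6)&0x1 = 0x0
slot:1 @ bit 5 → (0x0a>>5)&0x1 = 0x0
ver:3 @ bit 2 → (0x0a>>2)&0x7 = 0x2  ←
rsvd:2 @ bit 0 → (0x0a>>0)&0x3 = 0x2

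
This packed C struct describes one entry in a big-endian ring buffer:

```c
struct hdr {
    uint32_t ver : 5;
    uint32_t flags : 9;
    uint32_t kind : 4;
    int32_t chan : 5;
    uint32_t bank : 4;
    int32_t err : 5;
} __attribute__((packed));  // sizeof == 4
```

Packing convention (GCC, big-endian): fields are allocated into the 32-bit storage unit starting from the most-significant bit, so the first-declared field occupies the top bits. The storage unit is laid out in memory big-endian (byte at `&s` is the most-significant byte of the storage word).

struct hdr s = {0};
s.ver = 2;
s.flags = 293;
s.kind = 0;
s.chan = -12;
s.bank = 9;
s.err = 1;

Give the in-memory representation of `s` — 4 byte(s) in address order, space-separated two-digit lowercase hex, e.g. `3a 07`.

ver:5 = 2 → 0x2 << 27 → word 0x10000000
flags:9 = 293 → 0x125 << 18 → word 0x14940000
kind:4 = 0 → 0x0 << 14 → word 0x14940000
chan:5 = -12 → 0x14 << 9 → word 0x14942800
bank:4 = 9 → 0x9 << 5 → word 0x14942920
err:5 = 1 → 0x1 << 0 → word 0x14942921
word = 0x14942921 → big-endian bytes:
  [0]=0x14  [1]=0x94  [2]=0x29  [3]=0x21

14 94 29 21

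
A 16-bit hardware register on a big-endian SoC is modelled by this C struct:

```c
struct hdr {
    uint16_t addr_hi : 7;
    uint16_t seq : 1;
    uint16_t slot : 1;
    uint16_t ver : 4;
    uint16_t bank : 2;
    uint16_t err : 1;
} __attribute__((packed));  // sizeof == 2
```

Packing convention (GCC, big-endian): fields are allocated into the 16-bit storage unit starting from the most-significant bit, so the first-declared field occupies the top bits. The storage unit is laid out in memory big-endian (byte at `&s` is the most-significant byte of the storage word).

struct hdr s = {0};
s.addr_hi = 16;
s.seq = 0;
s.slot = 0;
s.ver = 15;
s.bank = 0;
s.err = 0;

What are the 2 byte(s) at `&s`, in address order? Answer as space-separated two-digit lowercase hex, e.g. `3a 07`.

addr_hi (7b) val=16 bits=0x10 at bit 9: 0x2000
seq (1b) val=0 bits=0x0 at bit 8: 0x2000
slot (1b) val=0 bits=0x0 at bit 7: 0x2000
ver (4b) val=15 bits=0xf at bit 3: 0x2078
bank (2b) val=0 bits=0x0 at bit 1: 0x2078
err (1b) val=0 bits=0x0 at bit 0: 0x2078
word = 0x2078 → big-endian bytes:
  [0]=0x20  [1]=0x78

20 78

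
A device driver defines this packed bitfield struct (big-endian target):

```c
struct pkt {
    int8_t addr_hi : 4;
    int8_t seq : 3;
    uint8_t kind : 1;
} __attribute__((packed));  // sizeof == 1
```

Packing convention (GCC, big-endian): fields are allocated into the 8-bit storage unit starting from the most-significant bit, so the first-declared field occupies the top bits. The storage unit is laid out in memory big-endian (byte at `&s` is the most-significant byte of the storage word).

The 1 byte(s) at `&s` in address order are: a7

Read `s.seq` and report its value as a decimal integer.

3

[0]=0xa7 (big-endian) → word 0xa7
addr_hi:4 @ bit 4 → (0xa7>>4)&0xf = 0xa
seq:3 @ bit 1 → (0xa7>>1)&0x7 = 0x3  ←
kind:1 @ bit 0 → (0xa7>>0)&0x1 = 0x1
seq signed 3b, MSB=0: value = 3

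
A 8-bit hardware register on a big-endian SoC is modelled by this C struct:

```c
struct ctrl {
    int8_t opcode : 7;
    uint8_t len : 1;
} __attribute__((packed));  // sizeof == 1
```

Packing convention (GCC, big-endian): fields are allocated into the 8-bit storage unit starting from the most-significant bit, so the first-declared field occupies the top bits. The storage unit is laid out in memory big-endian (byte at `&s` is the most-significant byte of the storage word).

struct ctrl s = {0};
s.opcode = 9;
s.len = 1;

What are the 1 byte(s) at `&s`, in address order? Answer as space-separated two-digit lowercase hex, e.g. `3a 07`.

13

opcode (7b) val=9 bits=0x9 at bit 1: 0x12
len (1b) val=1 bits=0x1 at bit 0: 0x13
word = 0x13 → big-endian bytes:
  [0]=0x13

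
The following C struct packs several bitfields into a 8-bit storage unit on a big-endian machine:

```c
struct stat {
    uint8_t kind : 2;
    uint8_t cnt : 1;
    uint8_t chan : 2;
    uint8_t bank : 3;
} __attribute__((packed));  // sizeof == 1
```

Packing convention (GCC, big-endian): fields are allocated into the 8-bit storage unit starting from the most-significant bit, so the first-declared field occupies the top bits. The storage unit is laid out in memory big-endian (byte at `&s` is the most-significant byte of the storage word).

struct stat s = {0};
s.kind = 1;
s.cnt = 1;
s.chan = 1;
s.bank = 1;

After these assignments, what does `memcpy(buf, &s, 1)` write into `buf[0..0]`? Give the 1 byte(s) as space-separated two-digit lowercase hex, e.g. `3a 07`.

69

kind (2b) val=1 bits=0x1 at bit 6: 0x40
cnt (1b) val=1 bits=0x1 at bit 5: 0x60
chan (2b) val=1 bits=0x1 at bit 3: 0x68
bank (3b) val=1 bits=0x1 at bit 0: 0x69
word = 0x69 → big-endian bytes:
  [0]=0x69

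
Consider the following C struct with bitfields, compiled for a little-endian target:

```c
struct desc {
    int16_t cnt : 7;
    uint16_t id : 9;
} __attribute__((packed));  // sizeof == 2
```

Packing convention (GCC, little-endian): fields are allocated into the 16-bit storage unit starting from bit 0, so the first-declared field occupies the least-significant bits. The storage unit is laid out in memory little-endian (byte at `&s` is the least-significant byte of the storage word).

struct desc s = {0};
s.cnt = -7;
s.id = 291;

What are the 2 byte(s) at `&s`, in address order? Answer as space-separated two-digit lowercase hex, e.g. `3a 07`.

cnt:7 = -7 → 0x79 << 0 → word 0x0079
id:9 = 291 → 0x123 << 7 → word 0x91f9
word = 0x91f9 → little-endian bytes:
  [0]=0xf9  [1]=0x91

f9 91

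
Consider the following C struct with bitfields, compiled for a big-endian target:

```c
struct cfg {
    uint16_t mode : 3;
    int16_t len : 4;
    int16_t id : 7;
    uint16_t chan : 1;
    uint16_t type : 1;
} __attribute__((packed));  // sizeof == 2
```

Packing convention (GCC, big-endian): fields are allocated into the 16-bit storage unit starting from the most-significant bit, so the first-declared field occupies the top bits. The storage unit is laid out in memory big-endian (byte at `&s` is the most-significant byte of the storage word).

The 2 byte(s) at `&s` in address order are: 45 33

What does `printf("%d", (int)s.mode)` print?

[0]=0x45 [1]=0x33 (big-endian) → word 0x4533
mode [13+:3] = (word>>13) & 0x7 = 2  ←
len [9+:4] = (word>>9) & 0xf = 2
id [2+:7] = (word>>2) & 0x7f = 76
chan [1+:1] = (word>>1) & 0x1 = 1
type [0+:1] = (word>>0) & 0x1 = 1

2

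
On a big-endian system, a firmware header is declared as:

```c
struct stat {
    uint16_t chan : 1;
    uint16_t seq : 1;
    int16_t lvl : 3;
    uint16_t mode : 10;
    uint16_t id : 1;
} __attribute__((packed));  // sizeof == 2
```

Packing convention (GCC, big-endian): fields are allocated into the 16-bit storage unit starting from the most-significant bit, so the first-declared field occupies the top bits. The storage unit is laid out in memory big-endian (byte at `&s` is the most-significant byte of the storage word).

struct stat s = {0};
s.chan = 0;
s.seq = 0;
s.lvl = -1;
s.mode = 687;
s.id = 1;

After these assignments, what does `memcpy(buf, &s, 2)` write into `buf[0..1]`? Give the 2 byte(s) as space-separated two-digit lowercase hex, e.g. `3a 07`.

3d 5f

chan:1 = 0 → 0x0 << 15 → word 0x0000
seq:1 = 0 → 0x0 << 14 → word 0x0000
lvl:3 = -1 → 0x7 << 11 → word 0x3800
mode:10 = 687 → 0x2af << 1 → word 0x3d5e
id:1 = 1 → 0x1 << 0 → word 0x3d5f
word = 0x3d5f → big-endian bytes:
  [0]=0x3d  [1]=0x5f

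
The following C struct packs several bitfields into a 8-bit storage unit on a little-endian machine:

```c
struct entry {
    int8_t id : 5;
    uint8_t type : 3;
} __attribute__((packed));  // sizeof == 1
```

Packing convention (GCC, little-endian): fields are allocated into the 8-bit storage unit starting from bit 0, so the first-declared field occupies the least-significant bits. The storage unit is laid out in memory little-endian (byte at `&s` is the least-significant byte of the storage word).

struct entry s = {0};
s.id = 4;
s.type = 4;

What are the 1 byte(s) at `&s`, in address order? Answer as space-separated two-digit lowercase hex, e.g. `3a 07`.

id:5 = 4 → 0x4 << 0 → word 0x04
type:3 = 4 → 0x4 << 5 → word 0x84
word = 0x84 → little-endian bytes:
  [0]=0x84

84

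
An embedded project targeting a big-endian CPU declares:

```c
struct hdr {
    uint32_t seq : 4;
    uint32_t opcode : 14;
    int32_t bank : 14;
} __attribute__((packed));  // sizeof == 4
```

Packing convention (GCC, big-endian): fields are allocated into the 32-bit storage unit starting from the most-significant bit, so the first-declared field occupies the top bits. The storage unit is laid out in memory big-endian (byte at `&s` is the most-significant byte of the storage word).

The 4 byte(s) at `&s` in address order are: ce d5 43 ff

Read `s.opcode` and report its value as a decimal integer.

[0]=0xce [1]=0xd5 [2]=0x43 [3]=0xff (big-endian) → word 0xced543ff
seq [28+:4] = (word>>28) & 0xf = 12
opcode [14+:14] = (word>>14) & 0x3fff = 15189  ←
bank [0+:14] = (word>>0) & 0x3fff = 1023

15189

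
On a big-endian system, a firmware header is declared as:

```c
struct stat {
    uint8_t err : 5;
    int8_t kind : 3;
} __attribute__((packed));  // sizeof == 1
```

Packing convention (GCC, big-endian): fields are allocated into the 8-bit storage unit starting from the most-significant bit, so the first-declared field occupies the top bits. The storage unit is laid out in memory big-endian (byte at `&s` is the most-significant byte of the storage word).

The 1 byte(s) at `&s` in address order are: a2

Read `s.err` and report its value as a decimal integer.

20

[0]=0xa2 (big-endian) → word 0xa2
err [3+:5] = (word>>3) & 0x1f = 20  ←
kind [0+:3] = (word>>0) & 0x7 = 2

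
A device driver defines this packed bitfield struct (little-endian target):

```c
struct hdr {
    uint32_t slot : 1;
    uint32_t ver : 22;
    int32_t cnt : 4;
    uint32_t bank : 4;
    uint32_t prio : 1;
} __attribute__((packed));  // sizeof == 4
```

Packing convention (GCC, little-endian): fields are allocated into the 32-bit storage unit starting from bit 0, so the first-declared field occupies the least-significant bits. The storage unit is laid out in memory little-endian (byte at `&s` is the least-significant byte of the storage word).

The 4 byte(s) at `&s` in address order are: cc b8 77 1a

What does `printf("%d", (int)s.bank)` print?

3

[0]=0xcc [1]=0xb8 [2]=0x77 [3]=0x1a (little-endian) → word 0x1a77b8cc
slot [0+:1] = (word>>0) & 0x1 = 0
ver [1+:22] = (word>>1) & 0x3fffff = 3923046
cnt [23+:4] = (word>>23) & 0xf = 4
bank [27+:4] = (word>>27) & 0xf = 3  ←
prio [31+:1] = (word>>31) & 0x1 = 0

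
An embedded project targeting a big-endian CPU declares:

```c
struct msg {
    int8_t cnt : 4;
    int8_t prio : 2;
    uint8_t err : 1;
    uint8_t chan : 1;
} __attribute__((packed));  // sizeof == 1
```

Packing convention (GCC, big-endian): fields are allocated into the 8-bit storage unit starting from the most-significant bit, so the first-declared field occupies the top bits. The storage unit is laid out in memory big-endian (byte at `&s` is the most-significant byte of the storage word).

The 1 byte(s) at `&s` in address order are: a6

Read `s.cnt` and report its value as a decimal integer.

[0]=0xa6 (big-endian) → word 0xa6
cnt [4+:4] = (word>>4) & 0xf = 10  ←
prio [2+:2] = (word>>2) & 0x3 = 1
err [1+:1] = (word>>1) & 0x1 = 1
chan [0+:1] = (word>>0) & 0x1 = 0
cnt signed 4b, MSB=1: 10 - 16 = -6

-6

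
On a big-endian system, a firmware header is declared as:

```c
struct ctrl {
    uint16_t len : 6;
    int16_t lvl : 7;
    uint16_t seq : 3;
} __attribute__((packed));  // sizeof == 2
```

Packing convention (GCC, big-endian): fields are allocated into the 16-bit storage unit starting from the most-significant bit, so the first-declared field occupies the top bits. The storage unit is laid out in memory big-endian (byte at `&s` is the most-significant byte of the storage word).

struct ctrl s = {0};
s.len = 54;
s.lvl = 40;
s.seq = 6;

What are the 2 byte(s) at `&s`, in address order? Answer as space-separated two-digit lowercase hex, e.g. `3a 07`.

len:6 = 54 → 0x36 << 10 → word 0xd800
lvl:7 = 40 → 0x28 << 3 → word 0xd940
seq:3 = 6 → 0x6 << 0 → word 0xd946
word = 0xd946 → big-endian bytes:
  [0]=0xd9  [1]=0x46

d9 46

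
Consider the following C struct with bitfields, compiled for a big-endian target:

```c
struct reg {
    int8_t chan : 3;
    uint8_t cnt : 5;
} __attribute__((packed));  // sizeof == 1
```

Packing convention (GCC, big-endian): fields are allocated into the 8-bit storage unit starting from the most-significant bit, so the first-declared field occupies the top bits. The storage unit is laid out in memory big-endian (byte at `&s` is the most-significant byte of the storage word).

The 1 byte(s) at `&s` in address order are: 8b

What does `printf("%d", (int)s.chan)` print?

[0]=0x8b (big-endian) → word 0x8b
chan [5+:3] = (word>>5) & 0x7 = 4  ←
cnt [0+:5] = (word>>0) & 0x1f = 11
chan signed 3b, MSB=1: 4 - 8 = -4

-4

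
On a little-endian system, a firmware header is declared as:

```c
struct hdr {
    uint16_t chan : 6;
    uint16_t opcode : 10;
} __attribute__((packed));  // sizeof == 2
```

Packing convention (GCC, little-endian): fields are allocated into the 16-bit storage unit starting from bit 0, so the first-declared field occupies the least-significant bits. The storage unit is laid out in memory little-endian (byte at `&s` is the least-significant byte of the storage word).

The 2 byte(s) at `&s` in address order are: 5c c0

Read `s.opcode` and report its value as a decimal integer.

769

[0]=0x5c [1]=0xc0 (little-endian) → word 0xc05c
chan:6 @ bit 0 → (0xc05c>>0)&0x3f = 0x1c
opcode:10 @ bit 6 → (0xc05c>>6)&0x3ff = 0x301  ←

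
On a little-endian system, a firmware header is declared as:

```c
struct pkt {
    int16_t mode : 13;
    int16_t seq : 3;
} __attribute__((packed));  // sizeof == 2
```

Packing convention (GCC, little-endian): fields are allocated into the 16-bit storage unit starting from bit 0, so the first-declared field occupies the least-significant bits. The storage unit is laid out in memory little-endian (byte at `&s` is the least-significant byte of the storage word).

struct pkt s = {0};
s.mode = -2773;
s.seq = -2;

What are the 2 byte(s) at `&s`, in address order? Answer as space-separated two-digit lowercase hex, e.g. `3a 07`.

mode (13b) val=-2773 bits=0x152b at bit 0: 0x152b
seq (3b) val=-2 bits=0x6 at bit 13: 0xd52b
word = 0xd52b → little-endian bytes:
  [0]=0x2b  [1]=0xd5

2b d5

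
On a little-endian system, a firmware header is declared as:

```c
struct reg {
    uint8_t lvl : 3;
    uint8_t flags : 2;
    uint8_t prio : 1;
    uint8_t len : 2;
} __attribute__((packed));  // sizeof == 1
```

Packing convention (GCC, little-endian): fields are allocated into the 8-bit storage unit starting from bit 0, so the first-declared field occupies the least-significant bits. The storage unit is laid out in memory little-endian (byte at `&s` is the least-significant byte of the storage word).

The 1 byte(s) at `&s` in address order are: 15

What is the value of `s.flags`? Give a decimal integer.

2

[0]=0x15 (little-endian) → word 0x15
lvl [0+:3] = (word>>0) & 0x7 = 5
flags [3+:2] = (word>>3) & 0x3 = 2  ←
prio [5+:1] = (word>>5) & 0x1 = 0
len [6+:2] = (word>>6) & 0x3 = 0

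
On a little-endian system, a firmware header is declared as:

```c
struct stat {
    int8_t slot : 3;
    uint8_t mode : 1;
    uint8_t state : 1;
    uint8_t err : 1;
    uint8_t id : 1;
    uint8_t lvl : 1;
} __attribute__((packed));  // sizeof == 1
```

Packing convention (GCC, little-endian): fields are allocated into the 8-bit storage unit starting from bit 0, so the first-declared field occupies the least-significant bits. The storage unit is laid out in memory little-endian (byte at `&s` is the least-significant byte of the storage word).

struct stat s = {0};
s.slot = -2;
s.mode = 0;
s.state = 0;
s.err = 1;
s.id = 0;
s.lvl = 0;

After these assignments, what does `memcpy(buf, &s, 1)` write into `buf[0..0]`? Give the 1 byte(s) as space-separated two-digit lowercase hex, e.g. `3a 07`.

26

[0+:3] slot=-2 & 0x7 = 0x6; word=0x06
[3+:1] mode=0 & 0x1 = 0x0; word=0x06
[4+:1] state=0 & 0x1 = 0x0; word=0x06
[5+:1] err=1 & 0x1 = 0x1; word=0x26
[6+:1] id=0 & 0x1 = 0x0; word=0x26
[7+:1] lvl=0 & 0x1 = 0x0; word=0x26
word = 0x26 → little-endian bytes:
  [0]=0x26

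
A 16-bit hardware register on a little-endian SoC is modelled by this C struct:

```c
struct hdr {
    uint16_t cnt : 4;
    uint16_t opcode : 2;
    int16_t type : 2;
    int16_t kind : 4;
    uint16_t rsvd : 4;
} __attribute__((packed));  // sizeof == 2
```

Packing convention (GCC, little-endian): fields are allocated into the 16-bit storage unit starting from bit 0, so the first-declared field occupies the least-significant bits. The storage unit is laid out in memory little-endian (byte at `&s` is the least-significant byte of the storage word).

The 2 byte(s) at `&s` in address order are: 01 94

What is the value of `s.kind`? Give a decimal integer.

4

[0]=0x01 [1]=0x94 (little-endian) → word 0x9401
cnt [0+:4] = (word>>0) & 0xf = 1
opcode [4+:2] = (word>>4) & 0x3 = 0
type [6+:2] = (word>>6) & 0x3 = 0
kind [8+:4] = (word>>8) & 0xf = 4  ←
rsvd [12+:4] = (word>>12) & 0xf = 9
kind signed 4b, MSB=0: value = 4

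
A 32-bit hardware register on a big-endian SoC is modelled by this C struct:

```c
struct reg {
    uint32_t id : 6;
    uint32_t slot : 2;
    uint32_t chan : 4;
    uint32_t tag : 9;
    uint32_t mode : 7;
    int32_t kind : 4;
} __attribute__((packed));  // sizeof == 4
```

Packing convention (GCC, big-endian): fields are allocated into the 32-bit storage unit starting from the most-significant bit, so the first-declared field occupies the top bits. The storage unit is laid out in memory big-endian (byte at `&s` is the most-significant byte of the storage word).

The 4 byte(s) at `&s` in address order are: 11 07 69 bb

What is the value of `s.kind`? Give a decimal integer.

-5

[0]=0x11 [1]=0x07 [2]=0x69 [3]=0xbb (big-endian) → word 0x110769bb
id:6 @ bit 26 → (0x110769bb>>26)&0x3f = 0x4
slot:2 @ bit 24 → (0x110769bb>>24)&0x3 = 0x1
chan:4 @ bit 20 → (0x110769bb>>20)&0xf = 0x0
tag:9 @ bit 11 → (0x110769bb>>11)&0x1ff = 0xed
mode:7 @ bit 4 → (0x110769bb>>4)&0x7f = 0x1b
kind:4 @ bit 0 → (0x110769bb>>0)&0xf = 0xb  ←
kind signed 4b, MSB=1: 11 - 16 = -5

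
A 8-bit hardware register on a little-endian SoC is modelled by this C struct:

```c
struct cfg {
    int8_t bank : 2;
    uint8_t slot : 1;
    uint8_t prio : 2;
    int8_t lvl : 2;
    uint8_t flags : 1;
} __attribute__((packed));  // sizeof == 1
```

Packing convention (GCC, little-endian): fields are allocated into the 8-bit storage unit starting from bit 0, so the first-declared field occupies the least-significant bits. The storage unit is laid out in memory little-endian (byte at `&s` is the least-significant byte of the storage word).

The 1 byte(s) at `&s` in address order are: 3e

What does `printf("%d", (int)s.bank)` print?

[0]=0x3e (little-endian) → word 0x3e
bank:2 @ bit 0 → (0x3e>>0)&0x3 = 0x2  ←
slot:1 @ bit 2 → (0x3e>>2)&0x1 = 0x1
prio:2 @ bit 3 → (0x3e>>3)&0x3 = 0x3
lvl:2 @ bit 5 → (0x3e>>5)&0x3 = 0x1
flags:1 @ bit 7 → (0x3e>>7)&0x1 = 0x0
bank signed 2b, MSB=1: 2 - 4 = -2

-2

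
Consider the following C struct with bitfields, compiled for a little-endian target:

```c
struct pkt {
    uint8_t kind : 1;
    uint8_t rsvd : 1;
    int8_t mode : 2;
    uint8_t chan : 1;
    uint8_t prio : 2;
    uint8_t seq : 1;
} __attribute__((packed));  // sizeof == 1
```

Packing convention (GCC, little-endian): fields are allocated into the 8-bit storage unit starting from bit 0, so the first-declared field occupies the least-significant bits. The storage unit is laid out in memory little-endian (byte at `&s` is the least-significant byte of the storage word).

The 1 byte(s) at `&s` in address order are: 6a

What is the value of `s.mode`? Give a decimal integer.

[0]=0x6a (little-endian) → word 0x6a
kind [0+:1] = (word>>0) & 0x1 = 0
rsvd [1+:1] = (word>>1) & 0x1 = 1
mode [2+:2] = (word>>2) & 0x3 = 2  ←
chan [4+:1] = (word>>4) & 0x1 = 0
prio [5+:2] = (word>>5) & 0x3 = 3
seq [7+:1] = (word>>7) & 0x1 = 0
mode signed 2b, MSB=1: 2 - 4 = -2

-2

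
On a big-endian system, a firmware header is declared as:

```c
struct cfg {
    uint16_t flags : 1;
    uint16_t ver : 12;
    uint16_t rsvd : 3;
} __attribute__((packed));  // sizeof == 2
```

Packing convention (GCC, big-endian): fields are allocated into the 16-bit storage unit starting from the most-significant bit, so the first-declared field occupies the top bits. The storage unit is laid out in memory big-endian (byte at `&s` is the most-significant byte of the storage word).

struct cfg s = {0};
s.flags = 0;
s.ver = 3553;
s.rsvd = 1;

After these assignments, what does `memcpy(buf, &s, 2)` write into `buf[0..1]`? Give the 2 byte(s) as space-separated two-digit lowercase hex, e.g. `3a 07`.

flags (1b) val=0 bits=0x0 at bit 15: 0x0000
ver (12b) val=3553 bits=0xde1 at bit 3: 0x6f08
rsvd (3b) val=1 bits=0x1 at bit 0: 0x6f09
word = 0x6f09 → big-endian bytes:
  [0]=0x6f  [1]=0x09

6f 09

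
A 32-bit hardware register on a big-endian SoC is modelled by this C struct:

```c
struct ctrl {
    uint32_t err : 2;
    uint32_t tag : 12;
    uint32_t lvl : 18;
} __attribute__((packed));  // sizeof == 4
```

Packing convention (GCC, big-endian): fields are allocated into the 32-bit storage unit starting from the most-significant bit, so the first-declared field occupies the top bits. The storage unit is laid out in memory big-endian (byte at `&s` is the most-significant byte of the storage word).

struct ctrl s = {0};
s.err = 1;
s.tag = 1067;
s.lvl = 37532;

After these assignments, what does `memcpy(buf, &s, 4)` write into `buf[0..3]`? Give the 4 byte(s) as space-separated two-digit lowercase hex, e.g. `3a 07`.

[30+:2] err=1 & 0x3 = 0x1; word=0x40000000
[18+:12] tag=1067 & 0xfff = 0x42b; word=0x50ac0000
[0+:18] lvl=37532 & 0x3ffff = 0x929c; word=0x50ac929c
word = 0x50ac929c → big-endian bytes:
  [0]=0x50  [1]=0xac  [2]=0x92  [3]=0x9c

50 ac 92 9c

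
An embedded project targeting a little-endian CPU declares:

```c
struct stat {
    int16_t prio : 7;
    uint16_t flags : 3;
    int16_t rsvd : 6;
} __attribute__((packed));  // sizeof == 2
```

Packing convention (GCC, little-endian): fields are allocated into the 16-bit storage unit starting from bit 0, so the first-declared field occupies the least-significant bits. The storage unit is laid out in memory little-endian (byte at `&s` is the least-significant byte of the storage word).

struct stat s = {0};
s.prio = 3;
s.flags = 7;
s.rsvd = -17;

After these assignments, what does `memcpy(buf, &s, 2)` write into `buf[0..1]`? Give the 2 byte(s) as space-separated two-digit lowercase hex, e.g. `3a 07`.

prio:7 = 3 → 0x3 << 0 → word 0x0003
flags:3 = 7 → 0x7 << 7 → word 0x0383
rsvd:6 = -17 → 0x2f << 10 → word 0xbf83
word = 0xbf83 → little-endian bytes:
  [0]=0x83  [1]=0xbf

83 bf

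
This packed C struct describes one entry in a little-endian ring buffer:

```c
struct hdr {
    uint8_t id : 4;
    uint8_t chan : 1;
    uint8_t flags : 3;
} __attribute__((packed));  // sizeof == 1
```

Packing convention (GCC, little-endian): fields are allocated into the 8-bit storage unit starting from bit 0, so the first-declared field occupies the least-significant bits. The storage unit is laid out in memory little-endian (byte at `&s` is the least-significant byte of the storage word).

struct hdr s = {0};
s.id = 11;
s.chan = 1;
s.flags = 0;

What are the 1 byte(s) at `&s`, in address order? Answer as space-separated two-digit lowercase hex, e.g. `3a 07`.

[0+:4] id=11 & 0xf = 0xb; word=0x0b
[4+:1] chan=1 & 0x1 = 0x1; word=0x1b
[5+:3] flags=0 & 0x7 = 0x0; word=0x1b
word = 0x1b → little-endian bytes:
  [0]=0x1b

1b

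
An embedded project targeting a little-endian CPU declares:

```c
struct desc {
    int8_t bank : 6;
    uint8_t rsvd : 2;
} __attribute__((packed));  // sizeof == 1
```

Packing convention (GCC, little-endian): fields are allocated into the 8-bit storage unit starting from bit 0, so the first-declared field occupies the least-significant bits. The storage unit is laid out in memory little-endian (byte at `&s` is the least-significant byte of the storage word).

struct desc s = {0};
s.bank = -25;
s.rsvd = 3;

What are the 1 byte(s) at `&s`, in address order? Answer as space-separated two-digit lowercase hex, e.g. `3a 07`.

[0+:6] bank=-25 & 0x3f = 0x27; word=0x27
[6+:2] rsvd=3 & 0x3 = 0x3; word=0xe7
word = 0xe7 → little-endian bytes:
  [0]=0xe7

e7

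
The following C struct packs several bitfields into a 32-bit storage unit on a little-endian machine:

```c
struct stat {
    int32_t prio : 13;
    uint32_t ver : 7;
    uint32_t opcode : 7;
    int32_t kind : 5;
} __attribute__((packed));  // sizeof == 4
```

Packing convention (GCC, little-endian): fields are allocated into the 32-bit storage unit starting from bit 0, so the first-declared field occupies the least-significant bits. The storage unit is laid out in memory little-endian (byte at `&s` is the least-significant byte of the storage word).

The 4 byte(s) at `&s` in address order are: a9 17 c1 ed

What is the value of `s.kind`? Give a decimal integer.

[0]=0xa9 [1]=0x17 [2]=0xc1 [3]=0xed (little-endian) → word 0xedc117a9
prio [0+:13] = (word>>0) & 0x1fff = 6057
ver [13+:7] = (word>>13) & 0x7f = 8
opcode [20+:7] = (word>>20) & 0x7f = 92
kind [27+:5] = (word>>27) & 0x1f = 29  ←
kind signed 5b, MSB=1: 29 - 32 = -3

-3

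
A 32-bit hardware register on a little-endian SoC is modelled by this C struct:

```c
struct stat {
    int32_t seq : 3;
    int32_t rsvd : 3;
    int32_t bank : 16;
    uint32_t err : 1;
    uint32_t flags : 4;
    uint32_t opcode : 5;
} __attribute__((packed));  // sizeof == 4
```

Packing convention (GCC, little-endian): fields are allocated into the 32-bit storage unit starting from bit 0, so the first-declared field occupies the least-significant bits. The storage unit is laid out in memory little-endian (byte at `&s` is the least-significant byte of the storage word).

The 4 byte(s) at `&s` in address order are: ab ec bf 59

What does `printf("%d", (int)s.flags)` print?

[0]=0xab [1]=0xec [2]=0xbf [3]=0x59 (little-endian) → word 0x59bfecab
seq:3 @ bit 0 → (0x59bfecab>>0)&0x7 = 0x3
rsvd:3 @ bit 3 → (0x59bfecab>>3)&0x7 = 0x5
bank:16 @ bit 6 → (0x59bfecab>>6)&0xffff = 0xffb2
err:1 @ bit 22 → (0x59bfecab>>22)&0x1 = 0x0
flags:4 @ bit 23 → (0x59bfecab>>23)&0xf = 0x3  ←
opcode:5 @ bit 27 → (0x59bfecab>>27)&0x1f = 0xb

3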